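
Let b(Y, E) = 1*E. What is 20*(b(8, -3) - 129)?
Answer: -2640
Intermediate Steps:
b(Y, E) = E
20*(b(8, -3) - 129) = 20*(-3 - 129) = 20*(-132) = -2640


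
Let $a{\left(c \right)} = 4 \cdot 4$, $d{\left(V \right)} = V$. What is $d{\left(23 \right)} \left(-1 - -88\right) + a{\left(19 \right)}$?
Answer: $2017$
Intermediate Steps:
$a{\left(c \right)} = 16$
$d{\left(23 \right)} \left(-1 - -88\right) + a{\left(19 \right)} = 23 \left(-1 - -88\right) + 16 = 23 \left(-1 + 88\right) + 16 = 23 \cdot 87 + 16 = 2001 + 16 = 2017$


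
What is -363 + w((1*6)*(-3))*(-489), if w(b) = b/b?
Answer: -852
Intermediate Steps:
w(b) = 1
-363 + w((1*6)*(-3))*(-489) = -363 + 1*(-489) = -363 - 489 = -852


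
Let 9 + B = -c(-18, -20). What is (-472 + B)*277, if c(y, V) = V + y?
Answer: -122711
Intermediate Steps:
B = 29 (B = -9 - (-20 - 18) = -9 - 1*(-38) = -9 + 38 = 29)
(-472 + B)*277 = (-472 + 29)*277 = -443*277 = -122711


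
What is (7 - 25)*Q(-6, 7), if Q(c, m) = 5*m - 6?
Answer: -522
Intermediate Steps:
Q(c, m) = -6 + 5*m
(7 - 25)*Q(-6, 7) = (7 - 25)*(-6 + 5*7) = -18*(-6 + 35) = -18*29 = -522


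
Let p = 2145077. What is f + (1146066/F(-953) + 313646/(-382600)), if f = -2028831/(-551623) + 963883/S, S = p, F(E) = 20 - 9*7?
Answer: -15258330996571804541007/572558354908261700 ≈ -26649.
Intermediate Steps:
F(E) = -43 (F(E) = 20 - 63 = -43)
S = 2145077
f = 287276396888/69604341763 (f = -2028831/(-551623) + 963883/2145077 = -2028831*(-1/551623) + 963883*(1/2145077) = 2028831/551623 + 56699/126181 = 287276396888/69604341763 ≈ 4.1273)
f + (1146066/F(-953) + 313646/(-382600)) = 287276396888/69604341763 + (1146066/(-43) + 313646/(-382600)) = 287276396888/69604341763 + (1146066*(-1/43) + 313646*(-1/382600)) = 287276396888/69604341763 + (-1146066/43 - 156823/191300) = 287276396888/69604341763 - 219249169189/8225900 = -15258330996571804541007/572558354908261700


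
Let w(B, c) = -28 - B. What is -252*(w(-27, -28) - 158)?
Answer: 40068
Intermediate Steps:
-252*(w(-27, -28) - 158) = -252*((-28 - 1*(-27)) - 158) = -252*((-28 + 27) - 158) = -252*(-1 - 158) = -252*(-159) = 40068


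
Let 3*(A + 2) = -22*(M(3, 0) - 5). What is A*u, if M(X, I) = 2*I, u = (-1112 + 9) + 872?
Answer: -8008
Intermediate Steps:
u = -231 (u = -1103 + 872 = -231)
A = 104/3 (A = -2 + (-22*(2*0 - 5))/3 = -2 + (-22*(0 - 5))/3 = -2 + (-22*(-5))/3 = -2 + (⅓)*110 = -2 + 110/3 = 104/3 ≈ 34.667)
A*u = (104/3)*(-231) = -8008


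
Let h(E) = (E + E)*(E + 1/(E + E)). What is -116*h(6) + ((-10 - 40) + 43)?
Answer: -8475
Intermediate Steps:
h(E) = 2*E*(E + 1/(2*E)) (h(E) = (2*E)*(E + 1/(2*E)) = 2*E*(E + 1/(2*E)))
-116*h(6) + ((-10 - 40) + 43) = -116*(1 + 2*6²) + ((-10 - 40) + 43) = -116*(1 + 2*36) + (-50 + 43) = -116*(1 + 72) - 7 = -116*73 - 7 = -8468 - 7 = -8475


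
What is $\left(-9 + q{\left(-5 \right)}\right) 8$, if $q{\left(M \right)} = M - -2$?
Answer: $-96$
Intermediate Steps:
$q{\left(M \right)} = 2 + M$ ($q{\left(M \right)} = M + 2 = 2 + M$)
$\left(-9 + q{\left(-5 \right)}\right) 8 = \left(-9 + \left(2 - 5\right)\right) 8 = \left(-9 - 3\right) 8 = \left(-12\right) 8 = -96$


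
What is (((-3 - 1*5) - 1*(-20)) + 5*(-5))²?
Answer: 169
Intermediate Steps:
(((-3 - 1*5) - 1*(-20)) + 5*(-5))² = (((-3 - 5) + 20) - 25)² = ((-8 + 20) - 25)² = (12 - 25)² = (-13)² = 169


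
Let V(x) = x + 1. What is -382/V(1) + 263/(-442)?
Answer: -84685/442 ≈ -191.59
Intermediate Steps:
V(x) = 1 + x
-382/V(1) + 263/(-442) = -382/(1 + 1) + 263/(-442) = -382/2 + 263*(-1/442) = -382*½ - 263/442 = -191 - 263/442 = -84685/442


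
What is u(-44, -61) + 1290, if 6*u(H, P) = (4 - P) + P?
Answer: 3872/3 ≈ 1290.7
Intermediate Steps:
u(H, P) = 2/3 (u(H, P) = ((4 - P) + P)/6 = (1/6)*4 = 2/3)
u(-44, -61) + 1290 = 2/3 + 1290 = 3872/3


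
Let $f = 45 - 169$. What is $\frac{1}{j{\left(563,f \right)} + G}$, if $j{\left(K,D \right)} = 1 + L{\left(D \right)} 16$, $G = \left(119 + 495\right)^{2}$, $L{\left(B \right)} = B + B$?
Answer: $\frac{1}{373029} \approx 2.6808 \cdot 10^{-6}$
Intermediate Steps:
$f = -124$ ($f = 45 - 169 = -124$)
$L{\left(B \right)} = 2 B$
$G = 376996$ ($G = 614^{2} = 376996$)
$j{\left(K,D \right)} = 1 + 32 D$ ($j{\left(K,D \right)} = 1 + 2 D 16 = 1 + 32 D$)
$\frac{1}{j{\left(563,f \right)} + G} = \frac{1}{\left(1 + 32 \left(-124\right)\right) + 376996} = \frac{1}{\left(1 - 3968\right) + 376996} = \frac{1}{-3967 + 376996} = \frac{1}{373029}$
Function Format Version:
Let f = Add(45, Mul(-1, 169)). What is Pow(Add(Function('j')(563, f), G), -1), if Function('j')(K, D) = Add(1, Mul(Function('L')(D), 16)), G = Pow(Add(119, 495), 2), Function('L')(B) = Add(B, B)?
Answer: Rational(1, 373029) ≈ 2.6808e-6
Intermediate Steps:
f = -124 (f = Add(45, -169) = -124)
Function('L')(B) = Mul(2, B)
G = 376996 (G = Pow(614, 2) = 376996)
Function('j')(K, D) = Add(1, Mul(32, D)) (Function('j')(K, D) = Add(1, Mul(Mul(2, D), 16)) = Add(1, Mul(32, D)))
Pow(Add(Function('j')(563, f), G), -1) = Pow(Add(Add(1, Mul(32, -124)), 376996), -1) = Pow(Add(Add(1, -3968), 376996), -1) = Pow(Add(-3967, 376996), -1) = Pow(373029, -1) = Rational(1, 373029)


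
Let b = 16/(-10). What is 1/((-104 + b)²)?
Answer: 25/278784 ≈ 8.9675e-5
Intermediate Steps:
b = -8/5 (b = 16*(-⅒) = -8/5 ≈ -1.6000)
1/((-104 + b)²) = 1/((-104 - 8/5)²) = 1/((-528/5)²) = 1/(278784/25) = 25/278784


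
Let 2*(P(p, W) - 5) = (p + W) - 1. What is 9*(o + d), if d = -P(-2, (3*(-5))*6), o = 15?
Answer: 1017/2 ≈ 508.50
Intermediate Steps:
P(p, W) = 9/2 + W/2 + p/2 (P(p, W) = 5 + ((p + W) - 1)/2 = 5 + ((W + p) - 1)/2 = 5 + (-1 + W + p)/2 = 5 + (-1/2 + W/2 + p/2) = 9/2 + W/2 + p/2)
d = 83/2 (d = -(9/2 + ((3*(-5))*6)/2 + (1/2)*(-2)) = -(9/2 + (-15*6)/2 - 1) = -(9/2 + (1/2)*(-90) - 1) = -(9/2 - 45 - 1) = -1*(-83/2) = 83/2 ≈ 41.500)
9*(o + d) = 9*(15 + 83/2) = 9*(113/2) = 1017/2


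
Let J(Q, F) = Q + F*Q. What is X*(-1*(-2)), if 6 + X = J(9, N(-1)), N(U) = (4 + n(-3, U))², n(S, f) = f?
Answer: 168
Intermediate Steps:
N(U) = (4 + U)²
X = 84 (X = -6 + 9*(1 + (4 - 1)²) = -6 + 9*(1 + 3²) = -6 + 9*(1 + 9) = -6 + 9*10 = -6 + 90 = 84)
X*(-1*(-2)) = 84*(-1*(-2)) = 84*2 = 168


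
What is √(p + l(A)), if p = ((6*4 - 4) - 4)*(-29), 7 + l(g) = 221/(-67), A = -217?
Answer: I*√2129126/67 ≈ 21.778*I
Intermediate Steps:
l(g) = -690/67 (l(g) = -7 + 221/(-67) = -7 + 221*(-1/67) = -7 - 221/67 = -690/67)
p = -464 (p = ((24 - 4) - 4)*(-29) = (20 - 4)*(-29) = 16*(-29) = -464)
√(p + l(A)) = √(-464 - 690/67) = √(-31778/67) = I*√2129126/67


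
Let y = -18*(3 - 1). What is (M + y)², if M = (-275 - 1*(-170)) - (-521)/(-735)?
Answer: 10848472336/540225 ≈ 20081.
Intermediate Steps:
y = -36 (y = -18*2 = -36)
M = -77696/735 (M = (-275 + 170) - (-521)*(-1)/735 = -105 - 1*521/735 = -105 - 521/735 = -77696/735 ≈ -105.71)
(M + y)² = (-77696/735 - 36)² = (-104156/735)² = 10848472336/540225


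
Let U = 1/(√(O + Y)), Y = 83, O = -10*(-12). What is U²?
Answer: 1/203 ≈ 0.0049261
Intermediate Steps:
O = 120
U = √203/203 (U = 1/(√(120 + 83)) = 1/(√203) = √203/203 ≈ 0.070186)
U² = (√203/203)² = 1/203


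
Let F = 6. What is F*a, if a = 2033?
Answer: 12198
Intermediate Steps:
F*a = 6*2033 = 12198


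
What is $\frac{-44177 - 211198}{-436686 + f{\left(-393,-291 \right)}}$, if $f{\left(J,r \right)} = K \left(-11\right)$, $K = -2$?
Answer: $\frac{255375}{436664} \approx 0.58483$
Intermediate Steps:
$f{\left(J,r \right)} = 22$ ($f{\left(J,r \right)} = \left(-2\right) \left(-11\right) = 22$)
$\frac{-44177 - 211198}{-436686 + f{\left(-393,-291 \right)}} = \frac{-44177 - 211198}{-436686 + 22} = - \frac{255375}{-436664} = \left(-255375\right) \left(- \frac{1}{436664}\right) = \frac{255375}{436664}$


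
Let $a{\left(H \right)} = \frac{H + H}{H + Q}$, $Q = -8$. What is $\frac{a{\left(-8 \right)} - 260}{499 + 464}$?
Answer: $- \frac{259}{963} \approx -0.26895$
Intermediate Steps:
$a{\left(H \right)} = \frac{2 H}{-8 + H}$ ($a{\left(H \right)} = \frac{H + H}{H - 8} = \frac{2 H}{-8 + H}$)
$\frac{a{\left(-8 \right)} - 260}{499 + 464} = \frac{2 \left(-8\right) \frac{1}{-8 - 8} - 260}{499 + 464} = \frac{2 \left(-8\right) \frac{1}{-16} - 260}{963} = \left(2 \left(-8\right) \left(- \frac{1}{16}\right) - 260\right) \frac{1}{963} = \left(1 - 260\right) \frac{1}{963} = \left(-259\right) \frac{1}{963} = - \frac{259}{963}$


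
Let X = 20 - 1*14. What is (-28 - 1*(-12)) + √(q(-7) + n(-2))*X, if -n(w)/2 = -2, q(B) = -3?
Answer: -10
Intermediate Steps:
n(w) = 4 (n(w) = -2*(-2) = 4)
X = 6 (X = 20 - 14 = 6)
(-28 - 1*(-12)) + √(q(-7) + n(-2))*X = (-28 - 1*(-12)) + √(-3 + 4)*6 = (-28 + 12) + √1*6 = -16 + 1*6 = -16 + 6 = -10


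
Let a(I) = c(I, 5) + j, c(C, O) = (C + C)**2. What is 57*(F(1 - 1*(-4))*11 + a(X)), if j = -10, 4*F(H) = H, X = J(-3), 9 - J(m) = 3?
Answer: 33687/4 ≈ 8421.8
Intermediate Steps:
J(m) = 6 (J(m) = 9 - 1*3 = 9 - 3 = 6)
X = 6
F(H) = H/4
c(C, O) = 4*C**2 (c(C, O) = (2*C)**2 = 4*C**2)
a(I) = -10 + 4*I**2 (a(I) = 4*I**2 - 10 = -10 + 4*I**2)
57*(F(1 - 1*(-4))*11 + a(X)) = 57*(((1 - 1*(-4))/4)*11 + (-10 + 4*6**2)) = 57*(((1 + 4)/4)*11 + (-10 + 4*36)) = 57*(((1/4)*5)*11 + (-10 + 144)) = 57*((5/4)*11 + 134) = 57*(55/4 + 134) = 57*(591/4) = 33687/4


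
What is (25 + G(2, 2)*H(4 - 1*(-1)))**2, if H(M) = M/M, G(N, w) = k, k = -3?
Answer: 484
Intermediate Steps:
G(N, w) = -3
H(M) = 1
(25 + G(2, 2)*H(4 - 1*(-1)))**2 = (25 - 3*1)**2 = (25 - 3)**2 = 22**2 = 484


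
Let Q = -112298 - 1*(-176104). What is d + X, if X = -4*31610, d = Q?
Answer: -62634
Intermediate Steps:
Q = 63806 (Q = -112298 + 176104 = 63806)
d = 63806
X = -126440
d + X = 63806 - 126440 = -62634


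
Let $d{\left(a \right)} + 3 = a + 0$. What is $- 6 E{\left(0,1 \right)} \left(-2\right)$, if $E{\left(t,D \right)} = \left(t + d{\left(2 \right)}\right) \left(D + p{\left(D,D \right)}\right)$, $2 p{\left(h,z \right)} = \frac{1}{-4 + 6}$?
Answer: $-15$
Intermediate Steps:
$d{\left(a \right)} = -3 + a$ ($d{\left(a \right)} = -3 + \left(a + 0\right) = -3 + a$)
$p{\left(h,z \right)} = \frac{1}{4}$ ($p{\left(h,z \right)} = \frac{1}{2 \left(-4 + 6\right)} = \frac{1}{2 \cdot 2} = \frac{1}{2} \cdot \frac{1}{2} = \frac{1}{4}$)
$E{\left(t,D \right)} = \left(-1 + t\right) \left(\frac{1}{4} + D\right)$ ($E{\left(t,D \right)} = \left(t + \left(-3 + 2\right)\right) \left(D + \frac{1}{4}\right) = \left(t - 1\right) \left(\frac{1}{4} + D\right) = \left(-1 + t\right) \left(\frac{1}{4} + D\right)$)
$- 6 E{\left(0,1 \right)} \left(-2\right) = - 6 \left(- \frac{1}{4} - 1 + \frac{1}{4} \cdot 0 + 1 \cdot 0\right) \left(-2\right) = - 6 \left(- \frac{1}{4} - 1 + 0 + 0\right) \left(-2\right) = \left(-6\right) \left(- \frac{5}{4}\right) \left(-2\right) = \frac{15}{2} \left(-2\right) = -15$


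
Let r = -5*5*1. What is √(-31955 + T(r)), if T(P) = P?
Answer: 2*I*√7995 ≈ 178.83*I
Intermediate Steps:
r = -25 (r = -25*1 = -25)
√(-31955 + T(r)) = √(-31955 - 25) = √(-31980) = 2*I*√7995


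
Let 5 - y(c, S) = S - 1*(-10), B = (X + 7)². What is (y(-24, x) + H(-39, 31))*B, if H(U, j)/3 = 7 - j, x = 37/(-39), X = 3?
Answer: -296600/39 ≈ -7605.1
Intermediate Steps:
x = -37/39 (x = 37*(-1/39) = -37/39 ≈ -0.94872)
B = 100 (B = (3 + 7)² = 10² = 100)
H(U, j) = 21 - 3*j (H(U, j) = 3*(7 - j) = 21 - 3*j)
y(c, S) = -5 - S (y(c, S) = 5 - (S - 1*(-10)) = 5 - (S + 10) = 5 - (10 + S) = 5 + (-10 - S) = -5 - S)
(y(-24, x) + H(-39, 31))*B = ((-5 - 1*(-37/39)) + (21 - 3*31))*100 = ((-5 + 37/39) + (21 - 93))*100 = (-158/39 - 72)*100 = -2966/39*100 = -296600/39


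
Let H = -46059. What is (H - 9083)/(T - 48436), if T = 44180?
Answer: 27571/2128 ≈ 12.956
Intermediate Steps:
(H - 9083)/(T - 48436) = (-46059 - 9083)/(44180 - 48436) = -55142/(-4256) = -55142*(-1/4256) = 27571/2128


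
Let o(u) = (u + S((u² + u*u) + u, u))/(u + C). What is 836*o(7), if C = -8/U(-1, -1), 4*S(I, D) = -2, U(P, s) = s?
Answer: 5434/15 ≈ 362.27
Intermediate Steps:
S(I, D) = -½ (S(I, D) = (¼)*(-2) = -½)
C = 8 (C = -8/(-1) = -8*(-1) = 8)
o(u) = (-½ + u)/(8 + u) (o(u) = (u - ½)/(u + 8) = (-½ + u)/(8 + u))
836*o(7) = 836*((-½ + 7)/(8 + 7)) = 836*((13/2)/15) = 836*((1/15)*(13/2)) = 836*(13/30) = 5434/15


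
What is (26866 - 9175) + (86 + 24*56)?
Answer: 19121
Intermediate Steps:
(26866 - 9175) + (86 + 24*56) = 17691 + (86 + 1344) = 17691 + 1430 = 19121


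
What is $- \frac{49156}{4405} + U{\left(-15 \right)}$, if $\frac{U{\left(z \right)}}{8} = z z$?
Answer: $\frac{7879844}{4405} \approx 1788.8$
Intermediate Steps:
$U{\left(z \right)} = 8 z^{2}$ ($U{\left(z \right)} = 8 z z = 8 z^{2}$)
$- \frac{49156}{4405} + U{\left(-15 \right)} = - \frac{49156}{4405} + 8 \left(-15\right)^{2} = \left(-49156\right) \frac{1}{4405} + 8 \cdot 225 = - \frac{49156}{4405} + 1800 = \frac{7879844}{4405}$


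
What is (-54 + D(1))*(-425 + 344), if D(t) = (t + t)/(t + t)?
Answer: 4293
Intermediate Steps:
D(t) = 1 (D(t) = (2*t)/((2*t)) = (2*t)*(1/(2*t)) = 1)
(-54 + D(1))*(-425 + 344) = (-54 + 1)*(-425 + 344) = -53*(-81) = 4293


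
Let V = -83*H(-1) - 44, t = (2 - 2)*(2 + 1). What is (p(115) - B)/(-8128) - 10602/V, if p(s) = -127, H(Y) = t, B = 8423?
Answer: 10818657/44704 ≈ 242.01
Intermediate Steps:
t = 0 (t = 0*3 = 0)
H(Y) = 0
V = -44 (V = -83*0 - 44 = 0 - 44 = -44)
(p(115) - B)/(-8128) - 10602/V = (-127 - 1*8423)/(-8128) - 10602/(-44) = (-127 - 8423)*(-1/8128) - 10602*(-1/44) = -8550*(-1/8128) + 5301/22 = 4275/4064 + 5301/22 = 10818657/44704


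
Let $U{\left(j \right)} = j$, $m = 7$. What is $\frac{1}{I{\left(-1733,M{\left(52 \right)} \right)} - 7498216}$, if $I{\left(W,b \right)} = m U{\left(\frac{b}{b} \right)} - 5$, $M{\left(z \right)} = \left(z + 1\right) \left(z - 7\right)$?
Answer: $- \frac{1}{7498214} \approx -1.3337 \cdot 10^{-7}$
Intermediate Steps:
$M{\left(z \right)} = \left(1 + z\right) \left(-7 + z\right)$
$I{\left(W,b \right)} = 2$ ($I{\left(W,b \right)} = 7 \frac{b}{b} - 5 = 7 \cdot 1 - 5 = 7 - 5 = 2$)
$\frac{1}{I{\left(-1733,M{\left(52 \right)} \right)} - 7498216} = \frac{1}{2 - 7498216} = \frac{1}{-7498214} = - \frac{1}{7498214}$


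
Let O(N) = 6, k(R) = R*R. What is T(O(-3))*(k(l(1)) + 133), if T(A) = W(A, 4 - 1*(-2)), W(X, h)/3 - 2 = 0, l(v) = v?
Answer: 804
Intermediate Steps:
k(R) = R**2
W(X, h) = 6 (W(X, h) = 6 + 3*0 = 6 + 0 = 6)
T(A) = 6
T(O(-3))*(k(l(1)) + 133) = 6*(1**2 + 133) = 6*(1 + 133) = 6*134 = 804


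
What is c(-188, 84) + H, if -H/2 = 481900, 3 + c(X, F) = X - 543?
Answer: -964534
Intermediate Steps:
c(X, F) = -546 + X (c(X, F) = -3 + (X - 543) = -3 + (-543 + X) = -546 + X)
H = -963800 (H = -2*481900 = -963800)
c(-188, 84) + H = (-546 - 188) - 963800 = -734 - 963800 = -964534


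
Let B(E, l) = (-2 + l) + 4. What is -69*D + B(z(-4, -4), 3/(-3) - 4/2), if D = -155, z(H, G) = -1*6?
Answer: 10694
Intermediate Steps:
z(H, G) = -6
B(E, l) = 2 + l
-69*D + B(z(-4, -4), 3/(-3) - 4/2) = -69*(-155) + (2 + (3/(-3) - 4/2)) = 10695 + (2 + (3*(-⅓) - 4*½)) = 10695 + (2 + (-1 - 2)) = 10695 + (2 - 3) = 10695 - 1 = 10694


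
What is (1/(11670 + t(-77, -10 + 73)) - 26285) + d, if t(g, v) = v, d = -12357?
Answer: -453386585/11733 ≈ -38642.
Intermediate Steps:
(1/(11670 + t(-77, -10 + 73)) - 26285) + d = (1/(11670 + (-10 + 73)) - 26285) - 12357 = (1/(11670 + 63) - 26285) - 12357 = (1/11733 - 26285) - 12357 = -308401904/11733 - 12357 = -453386585/11733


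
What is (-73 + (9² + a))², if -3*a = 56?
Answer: 1024/9 ≈ 113.78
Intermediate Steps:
a = -56/3 (a = -⅓*56 = -56/3 ≈ -18.667)
(-73 + (9² + a))² = (-73 + (9² - 56/3))² = (-73 + (81 - 56/3))² = (-73 + 187/3)² = (-32/3)² = 1024/9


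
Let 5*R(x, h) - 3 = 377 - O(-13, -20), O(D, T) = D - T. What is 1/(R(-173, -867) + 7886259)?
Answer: 5/39431668 ≈ 1.2680e-7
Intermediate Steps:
R(x, h) = 373/5 (R(x, h) = 3/5 + (377 - (-13 - 1*(-20)))/5 = 3/5 + (377 - (-13 + 20))/5 = 3/5 + (377 - 1*7)/5 = 3/5 + (377 - 7)/5 = 3/5 + (1/5)*370 = 3/5 + 74 = 373/5)
1/(R(-173, -867) + 7886259) = 1/(373/5 + 7886259) = 1/(39431668/5) = 5/39431668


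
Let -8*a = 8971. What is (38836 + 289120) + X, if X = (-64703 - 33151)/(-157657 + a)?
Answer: 138859782948/423409 ≈ 3.2796e+5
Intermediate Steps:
a = -8971/8 (a = -1/8*8971 = -8971/8 ≈ -1121.4)
X = 260944/423409 (X = (-64703 - 33151)/(-157657 - 8971/8) = -97854/(-1270227/8) = -97854*(-8/1270227) = 260944/423409 ≈ 0.61629)
(38836 + 289120) + X = (38836 + 289120) + 260944/423409 = 327956 + 260944/423409 = 138859782948/423409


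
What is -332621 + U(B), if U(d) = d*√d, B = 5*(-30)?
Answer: -332621 - 750*I*√6 ≈ -3.3262e+5 - 1837.1*I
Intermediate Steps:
B = -150
U(d) = d^(3/2)
-332621 + U(B) = -332621 + (-150)^(3/2) = -332621 - 750*I*√6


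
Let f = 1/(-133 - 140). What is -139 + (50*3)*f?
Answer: -12699/91 ≈ -139.55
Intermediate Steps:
f = -1/273 (f = 1/(-273) = -1/273 ≈ -0.0036630)
-139 + (50*3)*f = -139 + (50*3)*(-1/273) = -139 + 150*(-1/273) = -139 - 50/91 = -12699/91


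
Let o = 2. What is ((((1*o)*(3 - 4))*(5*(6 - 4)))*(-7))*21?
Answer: 2940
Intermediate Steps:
((((1*o)*(3 - 4))*(5*(6 - 4)))*(-7))*21 = ((((1*2)*(3 - 4))*(5*(6 - 4)))*(-7))*21 = (((2*(-1))*(5*2))*(-7))*21 = (-2*10*(-7))*21 = -20*(-7)*21 = 140*21 = 2940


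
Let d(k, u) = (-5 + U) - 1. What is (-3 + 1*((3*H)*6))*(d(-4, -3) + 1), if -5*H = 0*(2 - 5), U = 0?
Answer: 15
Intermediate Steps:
H = 0 (H = -0*(2 - 5) = -0*(-3) = -⅕*0 = 0)
d(k, u) = -6 (d(k, u) = (-5 + 0) - 1 = -5 - 1 = -6)
(-3 + 1*((3*H)*6))*(d(-4, -3) + 1) = (-3 + 1*((3*0)*6))*(-6 + 1) = (-3 + 1*(0*6))*(-5) = (-3 + 1*0)*(-5) = (-3 + 0)*(-5) = -3*(-5) = 15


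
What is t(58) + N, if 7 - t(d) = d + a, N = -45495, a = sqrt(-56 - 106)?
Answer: -45546 - 9*I*sqrt(2) ≈ -45546.0 - 12.728*I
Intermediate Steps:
a = 9*I*sqrt(2) (a = sqrt(-162) = 9*I*sqrt(2) ≈ 12.728*I)
t(d) = 7 - d - 9*I*sqrt(2) (t(d) = 7 - (d + 9*I*sqrt(2)) = 7 + (-d - 9*I*sqrt(2)) = 7 - d - 9*I*sqrt(2))
t(58) + N = (7 - 1*58 - 9*I*sqrt(2)) - 45495 = (7 - 58 - 9*I*sqrt(2)) - 45495 = (-51 - 9*I*sqrt(2)) - 45495 = -45546 - 9*I*sqrt(2)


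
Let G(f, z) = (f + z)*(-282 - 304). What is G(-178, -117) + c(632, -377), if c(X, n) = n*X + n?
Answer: -65771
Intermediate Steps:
G(f, z) = -586*f - 586*z (G(f, z) = (f + z)*(-586) = -586*f - 586*z)
c(X, n) = n + X*n (c(X, n) = X*n + n = n + X*n)
G(-178, -117) + c(632, -377) = (-586*(-178) - 586*(-117)) - 377*(1 + 632) = (104308 + 68562) - 377*633 = 172870 - 238641 = -65771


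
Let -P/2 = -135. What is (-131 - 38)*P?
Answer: -45630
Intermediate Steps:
P = 270 (P = -2*(-135) = 270)
(-131 - 38)*P = (-131 - 38)*270 = -169*270 = -45630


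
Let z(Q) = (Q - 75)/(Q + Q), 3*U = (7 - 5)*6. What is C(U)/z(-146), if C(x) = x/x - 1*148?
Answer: -42924/221 ≈ -194.23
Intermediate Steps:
U = 4 (U = ((7 - 5)*6)/3 = (2*6)/3 = (⅓)*12 = 4)
z(Q) = (-75 + Q)/(2*Q) (z(Q) = (-75 + Q)/((2*Q)) = (-75 + Q)*(1/(2*Q)) = (-75 + Q)/(2*Q))
C(x) = -147 (C(x) = 1 - 148 = -147)
C(U)/z(-146) = -147*(-292/(-75 - 146)) = -147/((½)*(-1/146)*(-221)) = -147/221/292 = -147*292/221 = -42924/221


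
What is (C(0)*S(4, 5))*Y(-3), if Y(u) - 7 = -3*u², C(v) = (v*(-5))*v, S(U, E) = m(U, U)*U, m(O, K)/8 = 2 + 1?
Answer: 0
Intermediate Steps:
m(O, K) = 24 (m(O, K) = 8*(2 + 1) = 8*3 = 24)
S(U, E) = 24*U
C(v) = -5*v² (C(v) = (-5*v)*v = -5*v²)
Y(u) = 7 - 3*u²
(C(0)*S(4, 5))*Y(-3) = ((-5*0²)*(24*4))*(7 - 3*(-3)²) = (-5*0*96)*(7 - 3*9) = (0*96)*(7 - 27) = 0*(-20) = 0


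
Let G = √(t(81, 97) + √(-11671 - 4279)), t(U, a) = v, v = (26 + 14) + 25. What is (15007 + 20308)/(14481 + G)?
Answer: 35315/(14481 + √5*√(13 + I*√638)) ≈ 2.437 - 0.0010437*I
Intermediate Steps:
v = 65 (v = 40 + 25 = 65)
t(U, a) = 65
G = √(65 + 5*I*√638) (G = √(65 + √(-11671 - 4279)) = √(65 + √(-15950)) = √(65 + 5*I*√638) ≈ 10.174 + 6.2064*I)
(15007 + 20308)/(14481 + G) = (15007 + 20308)/(14481 + √(65 + 5*I*√638)) = 35315/(14481 + √(65 + 5*I*√638))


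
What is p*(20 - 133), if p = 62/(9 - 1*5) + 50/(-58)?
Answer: -95937/58 ≈ -1654.1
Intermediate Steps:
p = 849/58 (p = 62/(9 - 5) + 50*(-1/58) = 62/4 - 25/29 = 62*(¼) - 25/29 = 31/2 - 25/29 = 849/58 ≈ 14.638)
p*(20 - 133) = 849*(20 - 133)/58 = (849/58)*(-113) = -95937/58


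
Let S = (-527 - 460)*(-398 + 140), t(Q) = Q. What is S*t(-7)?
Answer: -1782522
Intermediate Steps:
S = 254646 (S = -987*(-258) = 254646)
S*t(-7) = 254646*(-7) = -1782522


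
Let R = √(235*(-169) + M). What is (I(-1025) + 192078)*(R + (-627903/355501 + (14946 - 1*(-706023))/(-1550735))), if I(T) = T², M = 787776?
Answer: -1528545019594607322/551287843235 + 1242703*√748061 ≈ 1.0720e+9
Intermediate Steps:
R = √748061 (R = √(235*(-169) + 787776) = √(-39715 + 787776) = √748061 ≈ 864.91)
(I(-1025) + 192078)*(R + (-627903/355501 + (14946 - 1*(-706023))/(-1550735))) = ((-1025)² + 192078)*(√748061 + (-627903/355501 + (14946 - 1*(-706023))/(-1550735))) = (1050625 + 192078)*(√748061 + (-627903*1/355501 + (14946 + 706023)*(-1/1550735))) = 1242703*(√748061 + (-627903/355501 + 720969*(-1/1550735))) = 1242703*(√748061 + (-627903/355501 - 720969/1550735)) = 1242703*(√748061 - 1230016359174/551287843235) = 1242703*(-1230016359174/551287843235 + √748061) = -1528545019594607322/551287843235 + 1242703*√748061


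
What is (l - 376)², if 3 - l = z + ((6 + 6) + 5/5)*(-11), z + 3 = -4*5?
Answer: 42849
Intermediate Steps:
z = -23 (z = -3 - 4*5 = -3 - 20 = -23)
l = 169 (l = 3 - (-23 + ((6 + 6) + 5/5)*(-11)) = 3 - (-23 + (12 + 5*(⅕))*(-11)) = 3 - (-23 + (12 + 1)*(-11)) = 3 - (-23 + 13*(-11)) = 3 - (-23 - 143) = 3 - 1*(-166) = 3 + 166 = 169)
(l - 376)² = (169 - 376)² = (-207)² = 42849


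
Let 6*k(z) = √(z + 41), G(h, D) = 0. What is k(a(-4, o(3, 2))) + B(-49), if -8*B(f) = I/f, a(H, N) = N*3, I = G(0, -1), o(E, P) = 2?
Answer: √47/6 ≈ 1.1426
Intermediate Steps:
I = 0
a(H, N) = 3*N
B(f) = 0 (B(f) = -0/f = -⅛*0 = 0)
k(z) = √(41 + z)/6 (k(z) = √(z + 41)/6 = √(41 + z)/6)
k(a(-4, o(3, 2))) + B(-49) = √(41 + 3*2)/6 + 0 = √(41 + 6)/6 + 0 = √47/6 + 0 = √47/6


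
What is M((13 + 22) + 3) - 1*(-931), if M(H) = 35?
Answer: 966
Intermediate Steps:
M((13 + 22) + 3) - 1*(-931) = 35 - 1*(-931) = 35 + 931 = 966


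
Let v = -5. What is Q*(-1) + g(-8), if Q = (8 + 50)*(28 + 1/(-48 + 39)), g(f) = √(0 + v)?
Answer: -14558/9 + I*√5 ≈ -1617.6 + 2.2361*I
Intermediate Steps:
g(f) = I*√5 (g(f) = √(0 - 5) = √(-5) = I*√5)
Q = 14558/9 (Q = 58*(28 + 1/(-9)) = 58*(28 - ⅑) = 58*(251/9) = 14558/9 ≈ 1617.6)
Q*(-1) + g(-8) = (14558/9)*(-1) + I*√5 = -14558/9 + I*√5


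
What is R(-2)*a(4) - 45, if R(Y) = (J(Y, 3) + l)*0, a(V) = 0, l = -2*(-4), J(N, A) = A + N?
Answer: -45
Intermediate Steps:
l = 8
R(Y) = 0 (R(Y) = ((3 + Y) + 8)*0 = (11 + Y)*0 = 0)
R(-2)*a(4) - 45 = 0*0 - 45 = 0 - 45 = -45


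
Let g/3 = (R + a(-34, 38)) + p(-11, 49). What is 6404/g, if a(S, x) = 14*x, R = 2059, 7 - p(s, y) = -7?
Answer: 6404/7815 ≈ 0.81945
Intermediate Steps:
p(s, y) = 14 (p(s, y) = 7 - 1*(-7) = 7 + 7 = 14)
g = 7815 (g = 3*((2059 + 14*38) + 14) = 3*((2059 + 532) + 14) = 3*(2591 + 14) = 3*2605 = 7815)
6404/g = 6404/7815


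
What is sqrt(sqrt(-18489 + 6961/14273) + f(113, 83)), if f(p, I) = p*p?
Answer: sqrt(2601281896801 + 28546*I*sqrt(941613132082))/14273 ≈ 113.0 + 0.60164*I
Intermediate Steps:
f(p, I) = p**2
sqrt(sqrt(-18489 + 6961/14273) + f(113, 83)) = sqrt(sqrt(-18489 + 6961/14273) + 113**2) = sqrt(sqrt(-18489 + 6961*(1/14273)) + 12769) = sqrt(sqrt(-18489 + 6961/14273) + 12769) = sqrt(sqrt(-263886536/14273) + 12769) = sqrt(2*I*sqrt(941613132082)/14273 + 12769) = sqrt(12769 + 2*I*sqrt(941613132082)/14273)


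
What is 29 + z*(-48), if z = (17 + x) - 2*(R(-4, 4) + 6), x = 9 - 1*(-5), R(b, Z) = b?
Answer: -1267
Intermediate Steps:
x = 14 (x = 9 + 5 = 14)
z = 27 (z = (17 + 14) - 2*(-4 + 6) = 31 - 2*2 = 31 - 4 = 27)
29 + z*(-48) = 29 + 27*(-48) = 29 - 1296 = -1267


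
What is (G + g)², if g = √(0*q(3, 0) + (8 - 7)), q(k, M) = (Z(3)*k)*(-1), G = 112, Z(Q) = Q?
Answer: 12769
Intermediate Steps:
q(k, M) = -3*k (q(k, M) = (3*k)*(-1) = -3*k)
g = 1 (g = √(0*(-3*3) + (8 - 7)) = √(0*(-9) + 1) = √(0 + 1) = √1 = 1)
(G + g)² = (112 + 1)² = 113² = 12769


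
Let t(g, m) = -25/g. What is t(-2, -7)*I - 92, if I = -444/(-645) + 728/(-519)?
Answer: -2252434/22317 ≈ -100.93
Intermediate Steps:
I = -79708/111585 (I = -444*(-1/645) + 728*(-1/519) = 148/215 - 728/519 = -79708/111585 ≈ -0.71432)
t(-2, -7)*I - 92 = -25/(-2)*(-79708/111585) - 92 = -25*(-1/2)*(-79708/111585) - 92 = (25/2)*(-79708/111585) - 92 = -199270/22317 - 92 = -2252434/22317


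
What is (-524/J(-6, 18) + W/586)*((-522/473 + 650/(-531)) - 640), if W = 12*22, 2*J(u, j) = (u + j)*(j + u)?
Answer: 2904485787332/662316831 ≈ 4385.3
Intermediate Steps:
J(u, j) = (j + u)**2/2 (J(u, j) = ((u + j)*(j + u))/2 = ((j + u)*(j + u))/2 = (j + u)**2/2)
W = 264
(-524/J(-6, 18) + W/586)*((-522/473 + 650/(-531)) - 640) = (-524*2/(18 - 6)**2 + 264/586)*((-522/473 + 650/(-531)) - 640) = (-524/((1/2)*12**2) + 264*(1/586))*((-522*1/473 + 650*(-1/531)) - 640) = (-524/((1/2)*144) + 132/293)*((-522/473 - 650/531) - 640) = (-524/72 + 132/293)*(-584632/251163 - 640) = (-524*1/72 + 132/293)*(-161328952/251163) = (-131/18 + 132/293)*(-161328952/251163) = -36007/5274*(-161328952/251163) = 2904485787332/662316831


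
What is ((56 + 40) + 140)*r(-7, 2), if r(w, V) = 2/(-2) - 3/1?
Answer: -944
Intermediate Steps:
r(w, V) = -4 (r(w, V) = 2*(-½) - 3*1 = -1 - 3 = -4)
((56 + 40) + 140)*r(-7, 2) = ((56 + 40) + 140)*(-4) = (96 + 140)*(-4) = 236*(-4) = -944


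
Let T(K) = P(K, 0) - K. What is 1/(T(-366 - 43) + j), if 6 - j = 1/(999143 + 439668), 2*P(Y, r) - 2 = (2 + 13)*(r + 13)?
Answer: 2877622/1477658895 ≈ 0.0019474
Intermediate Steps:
P(Y, r) = 197/2 + 15*r/2 (P(Y, r) = 1 + ((2 + 13)*(r + 13))/2 = 1 + (15*(13 + r))/2 = 1 + (195 + 15*r)/2 = 1 + (195/2 + 15*r/2) = 197/2 + 15*r/2)
T(K) = 197/2 - K (T(K) = (197/2 + (15/2)*0) - K = (197/2 + 0) - K = 197/2 - K)
j = 8632865/1438811 (j = 6 - 1/(999143 + 439668) = 6 - 1/1438811 = 8632865/1438811 ≈ 6.0000)
1/(T(-366 - 43) + j) = 1/((197/2 - (-366 - 43)) + 8632865/1438811) = 1/((197/2 - 1*(-409)) + 8632865/1438811) = 1/((197/2 + 409) + 8632865/1438811) = 1/(1015/2 + 8632865/1438811) = 1/(1477658895/2877622) = 2877622/1477658895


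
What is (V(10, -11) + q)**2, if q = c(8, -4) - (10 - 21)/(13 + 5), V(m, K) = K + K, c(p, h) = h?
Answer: 208849/324 ≈ 644.60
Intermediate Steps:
V(m, K) = 2*K
q = -61/18 (q = -4 - (10 - 21)/(13 + 5) = -4 - (-11)/18 = -4 - 1*(-11/18) = -4 + 11/18 = -61/18 ≈ -3.3889)
(V(10, -11) + q)**2 = (2*(-11) - 61/18)**2 = (-22 - 61/18)**2 = (-457/18)**2 = 208849/324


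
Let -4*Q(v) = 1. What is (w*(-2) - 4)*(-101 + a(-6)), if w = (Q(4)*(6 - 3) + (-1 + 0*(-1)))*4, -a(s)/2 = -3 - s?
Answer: -1070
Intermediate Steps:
Q(v) = -1/4 (Q(v) = -1/4*1 = -1/4)
a(s) = 6 + 2*s (a(s) = -2*(-3 - s) = 6 + 2*s)
w = -7 (w = (-(6 - 3)/4 + (-1 + 0*(-1)))*4 = (-1/4*3 + (-1 + 0))*4 = (-3/4 - 1)*4 = -7/4*4 = -7)
(w*(-2) - 4)*(-101 + a(-6)) = (-7*(-2) - 4)*(-101 + (6 + 2*(-6))) = (14 - 4)*(-101 + (6 - 12)) = 10*(-101 - 6) = 10*(-107) = -1070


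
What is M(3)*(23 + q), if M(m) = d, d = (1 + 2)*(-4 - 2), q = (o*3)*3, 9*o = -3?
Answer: -360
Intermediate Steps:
o = -1/3 (o = (1/9)*(-3) = -1/3 ≈ -0.33333)
q = -3 (q = -1/3*3*3 = -1*3 = -3)
d = -18 (d = 3*(-6) = -18)
M(m) = -18
M(3)*(23 + q) = -18*(23 - 3) = -18*20 = -360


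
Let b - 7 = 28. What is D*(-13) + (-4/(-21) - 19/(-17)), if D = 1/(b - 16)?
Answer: 4232/6783 ≈ 0.62391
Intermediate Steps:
b = 35 (b = 7 + 28 = 35)
D = 1/19 (D = 1/(35 - 16) = 1/19 ≈ 0.052632)
D*(-13) + (-4/(-21) - 19/(-17)) = (1/19)*(-13) + (-4/(-21) - 19/(-17)) = -13/19 + (-4*(-1/21) - 19*(-1/17)) = -13/19 + (4/21 + 19/17) = -13/19 + 467/357 = 4232/6783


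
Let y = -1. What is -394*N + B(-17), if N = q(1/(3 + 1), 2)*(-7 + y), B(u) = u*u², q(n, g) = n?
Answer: -4125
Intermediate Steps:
B(u) = u³
N = -2 (N = (-7 - 1)/(3 + 1) = -8/4 = (¼)*(-8) = -2)
-394*N + B(-17) = -394*(-2) + (-17)³ = 788 - 4913 = -4125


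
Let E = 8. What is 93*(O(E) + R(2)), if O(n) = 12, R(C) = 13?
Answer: 2325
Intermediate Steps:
93*(O(E) + R(2)) = 93*(12 + 13) = 93*25 = 2325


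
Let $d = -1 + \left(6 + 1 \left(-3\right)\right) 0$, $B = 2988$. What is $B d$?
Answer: $-2988$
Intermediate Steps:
$d = -1$ ($d = -1 + \left(6 - 3\right) 0 = -1 + 3 \cdot 0 = -1 + 0 = -1$)
$B d = 2988 \left(-1\right) = -2988$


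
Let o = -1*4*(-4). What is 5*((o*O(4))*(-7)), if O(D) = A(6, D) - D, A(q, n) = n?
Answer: 0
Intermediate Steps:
o = 16 (o = -4*(-4) = 16)
O(D) = 0 (O(D) = D - D = 0)
5*((o*O(4))*(-7)) = 5*((16*0)*(-7)) = 5*(0*(-7)) = 5*0 = 0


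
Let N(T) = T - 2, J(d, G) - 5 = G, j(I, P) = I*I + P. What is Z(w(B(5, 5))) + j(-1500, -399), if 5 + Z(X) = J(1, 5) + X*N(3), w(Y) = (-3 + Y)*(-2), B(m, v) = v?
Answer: 2249602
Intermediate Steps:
j(I, P) = P + I² (j(I, P) = I² + P = P + I²)
J(d, G) = 5 + G
N(T) = -2 + T
w(Y) = 6 - 2*Y
Z(X) = 5 + X (Z(X) = -5 + ((5 + 5) + X*(-2 + 3)) = -5 + (10 + X*1) = -5 + (10 + X) = 5 + X)
Z(w(B(5, 5))) + j(-1500, -399) = (5 + (6 - 2*5)) + (-399 + (-1500)²) = (5 + (6 - 10)) + (-399 + 2250000) = (5 - 4) + 2249601 = 1 + 2249601 = 2249602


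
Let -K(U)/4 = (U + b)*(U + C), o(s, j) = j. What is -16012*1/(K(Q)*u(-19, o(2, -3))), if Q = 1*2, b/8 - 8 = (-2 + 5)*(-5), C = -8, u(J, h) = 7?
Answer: 4003/2268 ≈ 1.7650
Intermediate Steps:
b = -56 (b = 64 + 8*((-2 + 5)*(-5)) = 64 + 8*(3*(-5)) = 64 + 8*(-15) = 64 - 120 = -56)
Q = 2
K(U) = -4*(-56 + U)*(-8 + U) (K(U) = -4*(U - 56)*(U - 8) = -4*(-56 + U)*(-8 + U))
-16012*1/(K(Q)*u(-19, o(2, -3))) = -16012*1/(7*(-1792 - 4*2**2 + 256*2)) = -16012*1/(7*(-1792 - 4*4 + 512)) = -16012*1/(7*(-1792 - 16 + 512)) = -16012/((-1296*7)) = -16012/(-9072) = -16012*(-1/9072) = 4003/2268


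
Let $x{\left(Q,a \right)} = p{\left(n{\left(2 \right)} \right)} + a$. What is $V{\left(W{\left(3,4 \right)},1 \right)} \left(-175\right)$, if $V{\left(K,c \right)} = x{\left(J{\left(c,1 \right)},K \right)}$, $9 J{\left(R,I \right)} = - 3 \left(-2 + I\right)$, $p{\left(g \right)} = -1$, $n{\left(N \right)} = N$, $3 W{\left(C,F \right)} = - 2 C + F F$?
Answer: $- \frac{1225}{3} \approx -408.33$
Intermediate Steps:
$W{\left(C,F \right)} = - \frac{2 C}{3} + \frac{F^{2}}{3}$ ($W{\left(C,F \right)} = \frac{- 2 C + F F}{3} = \frac{- 2 C + F^{2}}{3} = \frac{F^{2} - 2 C}{3} = - \frac{2 C}{3} + \frac{F^{2}}{3}$)
$J{\left(R,I \right)} = \frac{2}{3} - \frac{I}{3}$ ($J{\left(R,I \right)} = \frac{\left(-3\right) \left(-2 + I\right)}{9} = \frac{6 - 3 I}{9} = \frac{2}{3} - \frac{I}{3}$)
$x{\left(Q,a \right)} = -1 + a$
$V{\left(K,c \right)} = -1 + K$
$V{\left(W{\left(3,4 \right)},1 \right)} \left(-175\right) = \left(-1 + \left(\left(- \frac{2}{3}\right) 3 + \frac{4^{2}}{3}\right)\right) \left(-175\right) = \left(-1 + \left(-2 + \frac{1}{3} \cdot 16\right)\right) \left(-175\right) = \left(-1 + \left(-2 + \frac{16}{3}\right)\right) \left(-175\right) = \left(-1 + \frac{10}{3}\right) \left(-175\right) = \frac{7}{3} \left(-175\right) = - \frac{1225}{3}$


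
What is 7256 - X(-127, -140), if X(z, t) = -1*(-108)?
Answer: 7148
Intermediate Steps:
X(z, t) = 108
7256 - X(-127, -140) = 7256 - 1*108 = 7256 - 108 = 7148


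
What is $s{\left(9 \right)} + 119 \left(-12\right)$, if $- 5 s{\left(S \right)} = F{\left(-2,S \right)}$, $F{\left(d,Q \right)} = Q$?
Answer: $- \frac{7149}{5} \approx -1429.8$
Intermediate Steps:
$s{\left(S \right)} = - \frac{S}{5}$
$s{\left(9 \right)} + 119 \left(-12\right) = \left(- \frac{1}{5}\right) 9 + 119 \left(-12\right) = - \frac{9}{5} - 1428 = - \frac{7149}{5}$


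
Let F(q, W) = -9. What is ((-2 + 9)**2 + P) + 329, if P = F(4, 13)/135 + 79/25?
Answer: 28582/75 ≈ 381.09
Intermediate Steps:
P = 232/75 (P = -9/135 + 79/25 = -9*1/135 + 79*(1/25) = -1/15 + 79/25 = 232/75 ≈ 3.0933)
((-2 + 9)**2 + P) + 329 = ((-2 + 9)**2 + 232/75) + 329 = (7**2 + 232/75) + 329 = (49 + 232/75) + 329 = 3907/75 + 329 = 28582/75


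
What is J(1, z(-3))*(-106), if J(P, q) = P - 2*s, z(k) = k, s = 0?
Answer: -106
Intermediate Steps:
J(P, q) = P (J(P, q) = P - 2*0 = P + 0 = P)
J(1, z(-3))*(-106) = 1*(-106) = -106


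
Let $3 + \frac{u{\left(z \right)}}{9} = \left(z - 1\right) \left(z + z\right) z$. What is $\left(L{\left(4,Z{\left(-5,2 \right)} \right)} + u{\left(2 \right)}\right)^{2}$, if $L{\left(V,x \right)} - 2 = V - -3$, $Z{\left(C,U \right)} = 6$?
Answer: $2916$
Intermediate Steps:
$L{\left(V,x \right)} = 5 + V$ ($L{\left(V,x \right)} = 2 + \left(V - -3\right) = 2 + \left(V + 3\right) = 2 + \left(3 + V\right) = 5 + V$)
$u{\left(z \right)} = -27 + 18 z^{2} \left(-1 + z\right)$ ($u{\left(z \right)} = -27 + 9 \left(z - 1\right) \left(z + z\right) z = -27 + 9 \left(-1 + z\right) 2 z z = -27 + 9 \cdot 2 z \left(-1 + z\right) z = -27 + 9 \cdot 2 z^{2} \left(-1 + z\right) = -27 + 18 z^{2} \left(-1 + z\right)$)
$\left(L{\left(4,Z{\left(-5,2 \right)} \right)} + u{\left(2 \right)}\right)^{2} = \left(\left(5 + 4\right) - \left(27 - 144 + 72\right)\right)^{2} = \left(9 - -45\right)^{2} = \left(9 + 45\right)^{2} = 54^{2} = 2916$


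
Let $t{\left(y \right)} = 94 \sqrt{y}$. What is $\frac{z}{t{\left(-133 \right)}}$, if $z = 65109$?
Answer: $- \frac{65109 i \sqrt{133}}{12502} \approx - 60.06 i$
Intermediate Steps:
$\frac{z}{t{\left(-133 \right)}} = \frac{65109}{94 \sqrt{-133}} = \frac{65109}{94 i \sqrt{133}} = 65109 \left(- \frac{i \sqrt{133}}{12502}\right) = - \frac{65109 i \sqrt{133}}{12502}$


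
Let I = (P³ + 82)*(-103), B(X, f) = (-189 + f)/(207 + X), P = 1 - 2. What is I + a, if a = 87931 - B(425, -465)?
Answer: 25150135/316 ≈ 79589.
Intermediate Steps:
P = -1
B(X, f) = (-189 + f)/(207 + X)
I = -8343 (I = ((-1)³ + 82)*(-103) = (-1 + 82)*(-103) = 81*(-103) = -8343)
a = 27786523/316 (a = 87931 - (-189 - 465)/(207 + 425) = 87931 - (-654)/632 = 87931 - 1*(-327/316) = 87931 + 327/316 = 27786523/316 ≈ 87932.)
I + a = -8343 + 27786523/316 = 25150135/316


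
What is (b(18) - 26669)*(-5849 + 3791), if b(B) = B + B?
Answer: 54810714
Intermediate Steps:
b(B) = 2*B
(b(18) - 26669)*(-5849 + 3791) = (2*18 - 26669)*(-5849 + 3791) = (36 - 26669)*(-2058) = -26633*(-2058) = 54810714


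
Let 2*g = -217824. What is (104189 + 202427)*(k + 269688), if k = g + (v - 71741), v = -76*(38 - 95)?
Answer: 28627816072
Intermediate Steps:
g = -108912 (g = (½)*(-217824) = -108912)
v = 4332 (v = -76*(-57) = 4332)
k = -176321 (k = -108912 + (4332 - 71741) = -108912 - 67409 = -176321)
(104189 + 202427)*(k + 269688) = (104189 + 202427)*(-176321 + 269688) = 306616*93367 = 28627816072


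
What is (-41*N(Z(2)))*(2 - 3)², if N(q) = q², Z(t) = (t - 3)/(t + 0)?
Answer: -41/4 ≈ -10.250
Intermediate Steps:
Z(t) = (-3 + t)/t
(-41*N(Z(2)))*(2 - 3)² = (-41*(-3 + 2)²/4)*(2 - 3)² = -41*((½)*(-1))²*(-1)² = -41*(-½)²*1 = -41*¼*1 = -41/4*1 = -41/4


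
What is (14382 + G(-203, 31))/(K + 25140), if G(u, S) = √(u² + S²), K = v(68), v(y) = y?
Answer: 7191/12604 + √42170/25208 ≈ 0.57868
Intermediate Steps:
K = 68
G(u, S) = √(S² + u²)
(14382 + G(-203, 31))/(K + 25140) = (14382 + √(31² + (-203)²))/(68 + 25140) = (14382 + √(961 + 41209))/25208 = (14382 + √42170)*(1/25208) = 7191/12604 + √42170/25208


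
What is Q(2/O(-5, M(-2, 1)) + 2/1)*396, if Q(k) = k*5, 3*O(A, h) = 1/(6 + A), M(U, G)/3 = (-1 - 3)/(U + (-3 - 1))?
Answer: 15840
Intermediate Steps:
M(U, G) = -12/(-4 + U) (M(U, G) = 3*((-1 - 3)/(U + (-3 - 1))) = 3*(-4/(U - 4)) = 3*(-4/(-4 + U)) = -12/(-4 + U))
O(A, h) = 1/(3*(6 + A))
Q(k) = 5*k
Q(2/O(-5, M(-2, 1)) + 2/1)*396 = (5*(2/((1/(3*(6 - 5)))) + 2/1))*396 = (5*(2/(((⅓)/1)) + 2*1))*396 = (5*(2/(((⅓)*1)) + 2))*396 = (5*(2/(⅓) + 2))*396 = (5*(2*3 + 2))*396 = (5*(6 + 2))*396 = (5*8)*396 = 40*396 = 15840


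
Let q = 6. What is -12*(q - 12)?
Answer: 72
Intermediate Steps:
-12*(q - 12) = -12*(6 - 12) = -12*(-6) = 72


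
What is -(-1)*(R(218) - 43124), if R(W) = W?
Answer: -42906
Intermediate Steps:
-(-1)*(R(218) - 43124) = -(-1)*(218 - 43124) = -(-1)*(-42906) = -1*42906 = -42906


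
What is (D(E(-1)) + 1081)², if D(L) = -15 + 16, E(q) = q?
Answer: 1170724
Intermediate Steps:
D(L) = 1
(D(E(-1)) + 1081)² = (1 + 1081)² = 1082² = 1170724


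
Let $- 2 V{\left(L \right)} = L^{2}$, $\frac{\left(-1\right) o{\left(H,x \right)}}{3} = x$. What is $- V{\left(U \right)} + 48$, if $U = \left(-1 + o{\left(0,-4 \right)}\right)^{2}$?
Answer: $\frac{14737}{2} \approx 7368.5$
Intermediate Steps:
$o{\left(H,x \right)} = - 3 x$
$U = 121$ ($U = \left(-1 - -12\right)^{2} = \left(-1 + 12\right)^{2} = 11^{2} = 121$)
$V{\left(L \right)} = - \frac{L^{2}}{2}$
$- V{\left(U \right)} + 48 = - \frac{\left(-1\right) 121^{2}}{2} + 48 = - \frac{\left(-1\right) 14641}{2} + 48 = \left(-1\right) \left(- \frac{14641}{2}\right) + 48 = \frac{14641}{2} + 48 = \frac{14737}{2}$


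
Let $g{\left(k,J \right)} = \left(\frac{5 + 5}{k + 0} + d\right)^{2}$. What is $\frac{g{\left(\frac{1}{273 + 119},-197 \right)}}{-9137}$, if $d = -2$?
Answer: $- \frac{15350724}{9137} \approx -1680.1$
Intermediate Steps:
$g{\left(k,J \right)} = \left(-2 + \frac{10}{k}\right)^{2}$ ($g{\left(k,J \right)} = \left(\frac{5 + 5}{k + 0} - 2\right)^{2} = \left(\frac{10}{k} - 2\right)^{2} = \left(-2 + \frac{10}{k}\right)^{2}$)
$\frac{g{\left(\frac{1}{273 + 119},-197 \right)}}{-9137} = \frac{4 \frac{1}{\frac{1}{\left(273 + 119\right)^{2}}} \left(-5 + \frac{1}{273 + 119}\right)^{2}}{-9137} = \frac{4 \left(-5 + \frac{1}{392}\right)^{2}}{\frac{1}{153664}} \left(- \frac{1}{9137}\right) = 4 \frac{1}{(\frac{1}{392})^{2}} \left(-5 + \frac{1}{392}\right)^{2} \left(- \frac{1}{9137}\right) = 4 \cdot 153664 \left(- \frac{1959}{392}\right)^{2} \left(- \frac{1}{9137}\right) = 4 \cdot 153664 \cdot \frac{3837681}{153664} \left(- \frac{1}{9137}\right) = 15350724 \left(- \frac{1}{9137}\right) = - \frac{15350724}{9137}$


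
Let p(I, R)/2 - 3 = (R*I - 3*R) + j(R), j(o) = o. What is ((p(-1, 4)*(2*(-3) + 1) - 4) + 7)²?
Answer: 8649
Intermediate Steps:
p(I, R) = 6 - 4*R + 2*I*R (p(I, R) = 6 + 2*((R*I - 3*R) + R) = 6 + 2*((I*R - 3*R) + R) = 6 + 2*((-3*R + I*R) + R) = 6 + 2*(-2*R + I*R) = 6 + (-4*R + 2*I*R) = 6 - 4*R + 2*I*R)
((p(-1, 4)*(2*(-3) + 1) - 4) + 7)² = (((6 - 4*4 + 2*(-1)*4)*(2*(-3) + 1) - 4) + 7)² = (((6 - 16 - 8)*(-6 + 1) - 4) + 7)² = ((-18*(-5) - 4) + 7)² = ((90 - 4) + 7)² = (86 + 7)² = 93² = 8649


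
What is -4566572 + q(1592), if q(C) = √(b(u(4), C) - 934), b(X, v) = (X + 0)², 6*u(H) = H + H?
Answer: -4566572 + I*√8390/3 ≈ -4.5666e+6 + 30.532*I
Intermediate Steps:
u(H) = H/3 (u(H) = (H + H)/6 = (2*H)/6 = H/3)
b(X, v) = X²
q(C) = I*√8390/3 (q(C) = √(((⅓)*4)² - 934) = √((4/3)² - 934) = √(16/9 - 934) = √(-8390/9) = I*√8390/3)
-4566572 + q(1592) = -4566572 + I*√8390/3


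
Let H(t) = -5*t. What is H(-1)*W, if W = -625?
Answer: -3125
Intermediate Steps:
H(-1)*W = -5*(-1)*(-625) = 5*(-625) = -3125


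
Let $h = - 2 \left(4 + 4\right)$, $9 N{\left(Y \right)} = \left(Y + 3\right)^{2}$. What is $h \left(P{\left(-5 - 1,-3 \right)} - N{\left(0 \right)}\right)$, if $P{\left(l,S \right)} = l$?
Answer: $112$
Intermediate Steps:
$N{\left(Y \right)} = \frac{\left(3 + Y\right)^{2}}{9}$ ($N{\left(Y \right)} = \frac{\left(Y + 3\right)^{2}}{9} = \frac{\left(3 + Y\right)^{2}}{9}$)
$h = -16$ ($h = \left(-2\right) 8 = -16$)
$h \left(P{\left(-5 - 1,-3 \right)} - N{\left(0 \right)}\right) = - 16 \left(\left(-5 - 1\right) - \frac{\left(3 + 0\right)^{2}}{9}\right) = - 16 \left(\left(-5 - 1\right) - \frac{3^{2}}{9}\right) = - 16 \left(-6 - \frac{1}{9} \cdot 9\right) = - 16 \left(-6 - 1\right) = \left(-16\right) \left(-7\right) = 112$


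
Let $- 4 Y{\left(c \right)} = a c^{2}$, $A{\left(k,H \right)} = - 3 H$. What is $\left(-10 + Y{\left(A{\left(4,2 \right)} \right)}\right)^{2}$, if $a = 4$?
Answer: $2116$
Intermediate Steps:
$Y{\left(c \right)} = - c^{2}$ ($Y{\left(c \right)} = - \frac{4 c^{2}}{4} = - c^{2}$)
$\left(-10 + Y{\left(A{\left(4,2 \right)} \right)}\right)^{2} = \left(-10 - \left(\left(-3\right) 2\right)^{2}\right)^{2} = \left(-10 - \left(-6\right)^{2}\right)^{2} = \left(-10 - 36\right)^{2} = \left(-46\right)^{2} = 2116$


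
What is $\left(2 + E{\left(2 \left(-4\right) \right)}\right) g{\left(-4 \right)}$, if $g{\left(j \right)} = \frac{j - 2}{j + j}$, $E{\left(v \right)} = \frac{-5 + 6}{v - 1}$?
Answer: $\frac{17}{12} \approx 1.4167$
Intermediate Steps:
$E{\left(v \right)} = \frac{1}{-1 + v}$ ($E{\left(v \right)} = 1 \frac{1}{-1 + v} = \frac{1}{-1 + v}$)
$g{\left(j \right)} = \frac{-2 + j}{2 j}$
$\left(2 + E{\left(2 \left(-4\right) \right)}\right) g{\left(-4 \right)} = \left(2 + \frac{1}{-1 + 2 \left(-4\right)}\right) \frac{-2 - 4}{2 \left(-4\right)} = \left(2 + \frac{1}{-1 - 8}\right) \frac{1}{2} \left(- \frac{1}{4}\right) \left(-6\right) = \left(2 + \frac{1}{-9}\right) \frac{3}{4} = \left(2 - \frac{1}{9}\right) \frac{3}{4} = \frac{17}{9} \cdot \frac{3}{4} = \frac{17}{12}$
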